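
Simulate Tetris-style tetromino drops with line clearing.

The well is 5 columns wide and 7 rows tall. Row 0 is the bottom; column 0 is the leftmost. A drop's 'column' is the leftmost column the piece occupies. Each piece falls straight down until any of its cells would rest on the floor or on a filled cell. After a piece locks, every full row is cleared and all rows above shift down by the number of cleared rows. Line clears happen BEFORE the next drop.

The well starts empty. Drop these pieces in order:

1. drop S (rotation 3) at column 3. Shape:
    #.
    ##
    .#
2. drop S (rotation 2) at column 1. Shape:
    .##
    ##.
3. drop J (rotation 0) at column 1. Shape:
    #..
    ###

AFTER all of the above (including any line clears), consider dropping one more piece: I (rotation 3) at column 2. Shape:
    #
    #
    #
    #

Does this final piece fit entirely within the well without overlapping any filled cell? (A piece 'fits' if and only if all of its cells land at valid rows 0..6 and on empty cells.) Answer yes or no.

Answer: no

Derivation:
Drop 1: S rot3 at col 3 lands with bottom-row=0; cleared 0 line(s) (total 0); column heights now [0 0 0 3 2], max=3
Drop 2: S rot2 at col 1 lands with bottom-row=2; cleared 0 line(s) (total 0); column heights now [0 3 4 4 2], max=4
Drop 3: J rot0 at col 1 lands with bottom-row=4; cleared 0 line(s) (total 0); column heights now [0 6 5 5 2], max=6
Test piece I rot3 at col 2 (width 1): heights before test = [0 6 5 5 2]; fits = False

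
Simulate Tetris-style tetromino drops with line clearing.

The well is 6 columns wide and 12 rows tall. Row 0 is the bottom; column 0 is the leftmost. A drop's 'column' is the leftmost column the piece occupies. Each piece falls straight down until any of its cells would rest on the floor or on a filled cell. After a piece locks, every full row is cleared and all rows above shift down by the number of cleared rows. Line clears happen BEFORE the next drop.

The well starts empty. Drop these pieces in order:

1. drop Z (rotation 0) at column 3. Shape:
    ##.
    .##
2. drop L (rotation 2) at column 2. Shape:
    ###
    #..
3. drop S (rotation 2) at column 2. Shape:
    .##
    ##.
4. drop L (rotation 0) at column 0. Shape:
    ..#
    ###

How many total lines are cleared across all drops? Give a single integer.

Answer: 0

Derivation:
Drop 1: Z rot0 at col 3 lands with bottom-row=0; cleared 0 line(s) (total 0); column heights now [0 0 0 2 2 1], max=2
Drop 2: L rot2 at col 2 lands with bottom-row=1; cleared 0 line(s) (total 0); column heights now [0 0 3 3 3 1], max=3
Drop 3: S rot2 at col 2 lands with bottom-row=3; cleared 0 line(s) (total 0); column heights now [0 0 4 5 5 1], max=5
Drop 4: L rot0 at col 0 lands with bottom-row=4; cleared 0 line(s) (total 0); column heights now [5 5 6 5 5 1], max=6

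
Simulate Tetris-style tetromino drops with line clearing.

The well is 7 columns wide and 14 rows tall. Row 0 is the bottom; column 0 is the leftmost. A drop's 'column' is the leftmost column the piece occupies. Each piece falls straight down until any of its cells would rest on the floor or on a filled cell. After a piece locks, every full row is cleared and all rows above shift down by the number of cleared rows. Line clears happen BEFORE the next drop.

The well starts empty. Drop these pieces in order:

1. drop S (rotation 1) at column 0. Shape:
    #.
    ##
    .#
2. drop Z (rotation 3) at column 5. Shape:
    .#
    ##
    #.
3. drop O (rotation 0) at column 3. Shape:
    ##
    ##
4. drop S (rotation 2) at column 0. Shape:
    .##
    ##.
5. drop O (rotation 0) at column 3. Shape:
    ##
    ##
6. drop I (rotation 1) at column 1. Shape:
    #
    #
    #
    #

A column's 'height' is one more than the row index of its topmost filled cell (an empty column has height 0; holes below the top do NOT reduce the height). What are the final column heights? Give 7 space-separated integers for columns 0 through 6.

Answer: 4 9 5 4 4 2 3

Derivation:
Drop 1: S rot1 at col 0 lands with bottom-row=0; cleared 0 line(s) (total 0); column heights now [3 2 0 0 0 0 0], max=3
Drop 2: Z rot3 at col 5 lands with bottom-row=0; cleared 0 line(s) (total 0); column heights now [3 2 0 0 0 2 3], max=3
Drop 3: O rot0 at col 3 lands with bottom-row=0; cleared 0 line(s) (total 0); column heights now [3 2 0 2 2 2 3], max=3
Drop 4: S rot2 at col 0 lands with bottom-row=3; cleared 0 line(s) (total 0); column heights now [4 5 5 2 2 2 3], max=5
Drop 5: O rot0 at col 3 lands with bottom-row=2; cleared 0 line(s) (total 0); column heights now [4 5 5 4 4 2 3], max=5
Drop 6: I rot1 at col 1 lands with bottom-row=5; cleared 0 line(s) (total 0); column heights now [4 9 5 4 4 2 3], max=9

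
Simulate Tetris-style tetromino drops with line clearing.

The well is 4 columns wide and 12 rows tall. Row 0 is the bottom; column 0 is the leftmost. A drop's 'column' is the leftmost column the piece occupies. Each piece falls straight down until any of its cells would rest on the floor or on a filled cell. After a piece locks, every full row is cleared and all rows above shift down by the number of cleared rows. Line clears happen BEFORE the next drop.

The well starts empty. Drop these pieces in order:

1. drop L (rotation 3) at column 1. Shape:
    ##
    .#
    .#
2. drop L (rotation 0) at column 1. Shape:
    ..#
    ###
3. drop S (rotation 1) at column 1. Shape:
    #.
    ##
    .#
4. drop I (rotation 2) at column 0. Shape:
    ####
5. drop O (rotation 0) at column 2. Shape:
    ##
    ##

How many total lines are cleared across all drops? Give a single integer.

Drop 1: L rot3 at col 1 lands with bottom-row=0; cleared 0 line(s) (total 0); column heights now [0 3 3 0], max=3
Drop 2: L rot0 at col 1 lands with bottom-row=3; cleared 0 line(s) (total 0); column heights now [0 4 4 5], max=5
Drop 3: S rot1 at col 1 lands with bottom-row=4; cleared 0 line(s) (total 0); column heights now [0 7 6 5], max=7
Drop 4: I rot2 at col 0 lands with bottom-row=7; cleared 1 line(s) (total 1); column heights now [0 7 6 5], max=7
Drop 5: O rot0 at col 2 lands with bottom-row=6; cleared 0 line(s) (total 1); column heights now [0 7 8 8], max=8

Answer: 1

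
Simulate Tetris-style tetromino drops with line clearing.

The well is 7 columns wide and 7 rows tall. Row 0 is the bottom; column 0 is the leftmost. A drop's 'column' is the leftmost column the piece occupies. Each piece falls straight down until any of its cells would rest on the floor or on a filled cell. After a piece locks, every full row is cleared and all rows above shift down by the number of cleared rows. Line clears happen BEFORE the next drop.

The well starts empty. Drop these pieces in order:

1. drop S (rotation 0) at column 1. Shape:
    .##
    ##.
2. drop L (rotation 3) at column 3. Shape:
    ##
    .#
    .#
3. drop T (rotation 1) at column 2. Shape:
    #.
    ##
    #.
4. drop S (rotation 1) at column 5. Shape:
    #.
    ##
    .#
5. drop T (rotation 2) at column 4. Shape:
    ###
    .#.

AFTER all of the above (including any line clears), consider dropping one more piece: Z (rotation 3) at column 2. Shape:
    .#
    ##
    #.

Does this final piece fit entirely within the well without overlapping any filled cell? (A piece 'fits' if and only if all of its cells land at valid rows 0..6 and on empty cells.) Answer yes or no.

Drop 1: S rot0 at col 1 lands with bottom-row=0; cleared 0 line(s) (total 0); column heights now [0 1 2 2 0 0 0], max=2
Drop 2: L rot3 at col 3 lands with bottom-row=0; cleared 0 line(s) (total 0); column heights now [0 1 2 3 3 0 0], max=3
Drop 3: T rot1 at col 2 lands with bottom-row=2; cleared 0 line(s) (total 0); column heights now [0 1 5 4 3 0 0], max=5
Drop 4: S rot1 at col 5 lands with bottom-row=0; cleared 0 line(s) (total 0); column heights now [0 1 5 4 3 3 2], max=5
Drop 5: T rot2 at col 4 lands with bottom-row=3; cleared 0 line(s) (total 0); column heights now [0 1 5 4 5 5 5], max=5
Test piece Z rot3 at col 2 (width 2): heights before test = [0 1 5 4 5 5 5]; fits = False

Answer: no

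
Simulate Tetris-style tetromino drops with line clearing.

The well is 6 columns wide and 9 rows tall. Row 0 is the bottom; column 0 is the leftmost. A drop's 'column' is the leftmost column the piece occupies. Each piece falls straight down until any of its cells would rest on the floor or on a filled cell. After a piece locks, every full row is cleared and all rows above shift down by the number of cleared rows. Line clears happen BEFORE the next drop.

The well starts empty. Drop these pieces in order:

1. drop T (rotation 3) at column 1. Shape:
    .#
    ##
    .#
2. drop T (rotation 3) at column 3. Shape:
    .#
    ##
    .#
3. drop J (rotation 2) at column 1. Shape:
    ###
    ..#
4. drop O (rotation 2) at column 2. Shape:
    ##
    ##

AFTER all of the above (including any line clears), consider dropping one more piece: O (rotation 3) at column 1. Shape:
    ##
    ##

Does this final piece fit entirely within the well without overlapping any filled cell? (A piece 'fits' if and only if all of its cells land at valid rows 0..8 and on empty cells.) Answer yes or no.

Drop 1: T rot3 at col 1 lands with bottom-row=0; cleared 0 line(s) (total 0); column heights now [0 2 3 0 0 0], max=3
Drop 2: T rot3 at col 3 lands with bottom-row=0; cleared 0 line(s) (total 0); column heights now [0 2 3 2 3 0], max=3
Drop 3: J rot2 at col 1 lands with bottom-row=2; cleared 0 line(s) (total 0); column heights now [0 4 4 4 3 0], max=4
Drop 4: O rot2 at col 2 lands with bottom-row=4; cleared 0 line(s) (total 0); column heights now [0 4 6 6 3 0], max=6
Test piece O rot3 at col 1 (width 2): heights before test = [0 4 6 6 3 0]; fits = True

Answer: yes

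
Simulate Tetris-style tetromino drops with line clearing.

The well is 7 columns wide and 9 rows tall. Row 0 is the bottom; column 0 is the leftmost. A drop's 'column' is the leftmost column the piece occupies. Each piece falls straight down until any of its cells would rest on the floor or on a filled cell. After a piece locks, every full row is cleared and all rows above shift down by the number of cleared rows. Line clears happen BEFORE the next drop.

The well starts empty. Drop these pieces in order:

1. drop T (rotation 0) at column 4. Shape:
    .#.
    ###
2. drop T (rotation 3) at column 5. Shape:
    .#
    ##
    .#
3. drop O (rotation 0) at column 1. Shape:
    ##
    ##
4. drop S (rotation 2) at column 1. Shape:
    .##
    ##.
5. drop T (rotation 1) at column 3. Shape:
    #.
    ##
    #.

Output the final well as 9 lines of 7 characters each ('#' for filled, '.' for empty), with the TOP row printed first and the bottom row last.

Drop 1: T rot0 at col 4 lands with bottom-row=0; cleared 0 line(s) (total 0); column heights now [0 0 0 0 1 2 1], max=2
Drop 2: T rot3 at col 5 lands with bottom-row=1; cleared 0 line(s) (total 0); column heights now [0 0 0 0 1 3 4], max=4
Drop 3: O rot0 at col 1 lands with bottom-row=0; cleared 0 line(s) (total 0); column heights now [0 2 2 0 1 3 4], max=4
Drop 4: S rot2 at col 1 lands with bottom-row=2; cleared 0 line(s) (total 0); column heights now [0 3 4 4 1 3 4], max=4
Drop 5: T rot1 at col 3 lands with bottom-row=4; cleared 0 line(s) (total 0); column heights now [0 3 4 7 6 3 4], max=7

Answer: .......
.......
...#...
...##..
...#...
..##..#
.##..##
.##..##
.##.###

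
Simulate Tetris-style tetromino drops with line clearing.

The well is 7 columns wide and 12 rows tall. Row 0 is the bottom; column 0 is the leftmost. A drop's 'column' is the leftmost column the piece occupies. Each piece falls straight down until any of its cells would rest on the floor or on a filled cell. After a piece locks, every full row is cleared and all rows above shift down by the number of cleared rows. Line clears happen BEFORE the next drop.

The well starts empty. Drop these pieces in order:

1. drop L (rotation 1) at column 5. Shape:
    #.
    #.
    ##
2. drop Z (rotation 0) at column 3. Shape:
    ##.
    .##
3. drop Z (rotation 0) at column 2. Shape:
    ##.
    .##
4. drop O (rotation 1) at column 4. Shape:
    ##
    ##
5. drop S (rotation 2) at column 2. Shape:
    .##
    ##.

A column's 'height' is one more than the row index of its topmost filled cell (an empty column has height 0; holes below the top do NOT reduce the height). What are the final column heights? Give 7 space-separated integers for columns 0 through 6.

Drop 1: L rot1 at col 5 lands with bottom-row=0; cleared 0 line(s) (total 0); column heights now [0 0 0 0 0 3 1], max=3
Drop 2: Z rot0 at col 3 lands with bottom-row=3; cleared 0 line(s) (total 0); column heights now [0 0 0 5 5 4 1], max=5
Drop 3: Z rot0 at col 2 lands with bottom-row=5; cleared 0 line(s) (total 0); column heights now [0 0 7 7 6 4 1], max=7
Drop 4: O rot1 at col 4 lands with bottom-row=6; cleared 0 line(s) (total 0); column heights now [0 0 7 7 8 8 1], max=8
Drop 5: S rot2 at col 2 lands with bottom-row=7; cleared 0 line(s) (total 0); column heights now [0 0 8 9 9 8 1], max=9

Answer: 0 0 8 9 9 8 1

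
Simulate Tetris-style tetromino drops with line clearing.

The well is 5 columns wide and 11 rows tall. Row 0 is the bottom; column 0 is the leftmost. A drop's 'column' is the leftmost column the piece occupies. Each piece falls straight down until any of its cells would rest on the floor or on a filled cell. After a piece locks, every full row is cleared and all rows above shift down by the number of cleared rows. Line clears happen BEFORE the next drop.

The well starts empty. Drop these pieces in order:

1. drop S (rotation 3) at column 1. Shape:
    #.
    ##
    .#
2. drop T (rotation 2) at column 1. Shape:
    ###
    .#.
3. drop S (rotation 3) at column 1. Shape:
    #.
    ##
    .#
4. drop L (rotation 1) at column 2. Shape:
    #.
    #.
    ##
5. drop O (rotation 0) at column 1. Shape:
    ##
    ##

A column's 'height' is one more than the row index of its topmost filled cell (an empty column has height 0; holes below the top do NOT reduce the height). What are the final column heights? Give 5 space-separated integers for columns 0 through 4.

Drop 1: S rot3 at col 1 lands with bottom-row=0; cleared 0 line(s) (total 0); column heights now [0 3 2 0 0], max=3
Drop 2: T rot2 at col 1 lands with bottom-row=2; cleared 0 line(s) (total 0); column heights now [0 4 4 4 0], max=4
Drop 3: S rot3 at col 1 lands with bottom-row=4; cleared 0 line(s) (total 0); column heights now [0 7 6 4 0], max=7
Drop 4: L rot1 at col 2 lands with bottom-row=6; cleared 0 line(s) (total 0); column heights now [0 7 9 7 0], max=9
Drop 5: O rot0 at col 1 lands with bottom-row=9; cleared 0 line(s) (total 0); column heights now [0 11 11 7 0], max=11

Answer: 0 11 11 7 0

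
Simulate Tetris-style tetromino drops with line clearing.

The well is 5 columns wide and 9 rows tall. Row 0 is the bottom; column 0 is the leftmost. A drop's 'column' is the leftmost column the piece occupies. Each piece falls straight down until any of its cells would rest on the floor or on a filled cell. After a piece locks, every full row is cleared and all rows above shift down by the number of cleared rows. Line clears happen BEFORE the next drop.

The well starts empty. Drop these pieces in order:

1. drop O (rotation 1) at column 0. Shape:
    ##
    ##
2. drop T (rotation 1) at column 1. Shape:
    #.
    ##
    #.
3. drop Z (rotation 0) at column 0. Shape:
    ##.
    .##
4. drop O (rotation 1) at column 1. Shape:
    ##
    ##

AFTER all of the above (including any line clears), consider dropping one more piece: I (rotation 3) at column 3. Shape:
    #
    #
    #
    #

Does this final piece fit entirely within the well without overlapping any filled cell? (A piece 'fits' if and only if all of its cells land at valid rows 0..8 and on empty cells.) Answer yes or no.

Answer: yes

Derivation:
Drop 1: O rot1 at col 0 lands with bottom-row=0; cleared 0 line(s) (total 0); column heights now [2 2 0 0 0], max=2
Drop 2: T rot1 at col 1 lands with bottom-row=2; cleared 0 line(s) (total 0); column heights now [2 5 4 0 0], max=5
Drop 3: Z rot0 at col 0 lands with bottom-row=5; cleared 0 line(s) (total 0); column heights now [7 7 6 0 0], max=7
Drop 4: O rot1 at col 1 lands with bottom-row=7; cleared 0 line(s) (total 0); column heights now [7 9 9 0 0], max=9
Test piece I rot3 at col 3 (width 1): heights before test = [7 9 9 0 0]; fits = True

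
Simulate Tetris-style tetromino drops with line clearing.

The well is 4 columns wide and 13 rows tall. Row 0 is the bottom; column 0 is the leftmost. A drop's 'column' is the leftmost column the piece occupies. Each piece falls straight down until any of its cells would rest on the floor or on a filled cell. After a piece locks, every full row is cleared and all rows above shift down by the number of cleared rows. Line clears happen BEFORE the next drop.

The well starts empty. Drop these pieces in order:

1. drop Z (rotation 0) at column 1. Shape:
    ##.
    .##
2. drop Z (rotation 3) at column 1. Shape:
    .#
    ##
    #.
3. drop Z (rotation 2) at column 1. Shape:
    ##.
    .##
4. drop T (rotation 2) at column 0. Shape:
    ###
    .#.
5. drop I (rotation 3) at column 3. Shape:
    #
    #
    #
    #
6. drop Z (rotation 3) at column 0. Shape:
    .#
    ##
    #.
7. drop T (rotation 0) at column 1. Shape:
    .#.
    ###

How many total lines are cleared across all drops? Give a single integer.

Drop 1: Z rot0 at col 1 lands with bottom-row=0; cleared 0 line(s) (total 0); column heights now [0 2 2 1], max=2
Drop 2: Z rot3 at col 1 lands with bottom-row=2; cleared 0 line(s) (total 0); column heights now [0 4 5 1], max=5
Drop 3: Z rot2 at col 1 lands with bottom-row=5; cleared 0 line(s) (total 0); column heights now [0 7 7 6], max=7
Drop 4: T rot2 at col 0 lands with bottom-row=7; cleared 0 line(s) (total 0); column heights now [9 9 9 6], max=9
Drop 5: I rot3 at col 3 lands with bottom-row=6; cleared 1 line(s) (total 1); column heights now [0 8 7 9], max=9
Drop 6: Z rot3 at col 0 lands with bottom-row=7; cleared 0 line(s) (total 1); column heights now [9 10 7 9], max=10
Drop 7: T rot0 at col 1 lands with bottom-row=10; cleared 0 line(s) (total 1); column heights now [9 11 12 11], max=12

Answer: 1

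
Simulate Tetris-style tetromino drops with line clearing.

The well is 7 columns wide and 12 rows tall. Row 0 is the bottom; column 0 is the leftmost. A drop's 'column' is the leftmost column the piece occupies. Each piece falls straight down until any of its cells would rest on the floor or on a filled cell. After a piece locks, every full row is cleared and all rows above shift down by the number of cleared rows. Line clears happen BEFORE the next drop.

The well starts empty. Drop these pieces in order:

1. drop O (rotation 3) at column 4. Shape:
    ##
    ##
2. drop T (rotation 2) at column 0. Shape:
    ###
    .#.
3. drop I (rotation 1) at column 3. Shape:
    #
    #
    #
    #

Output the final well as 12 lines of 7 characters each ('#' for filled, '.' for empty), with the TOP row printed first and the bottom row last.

Answer: .......
.......
.......
.......
.......
.......
.......
.......
...#...
...#...
######.
.#.###.

Derivation:
Drop 1: O rot3 at col 4 lands with bottom-row=0; cleared 0 line(s) (total 0); column heights now [0 0 0 0 2 2 0], max=2
Drop 2: T rot2 at col 0 lands with bottom-row=0; cleared 0 line(s) (total 0); column heights now [2 2 2 0 2 2 0], max=2
Drop 3: I rot1 at col 3 lands with bottom-row=0; cleared 0 line(s) (total 0); column heights now [2 2 2 4 2 2 0], max=4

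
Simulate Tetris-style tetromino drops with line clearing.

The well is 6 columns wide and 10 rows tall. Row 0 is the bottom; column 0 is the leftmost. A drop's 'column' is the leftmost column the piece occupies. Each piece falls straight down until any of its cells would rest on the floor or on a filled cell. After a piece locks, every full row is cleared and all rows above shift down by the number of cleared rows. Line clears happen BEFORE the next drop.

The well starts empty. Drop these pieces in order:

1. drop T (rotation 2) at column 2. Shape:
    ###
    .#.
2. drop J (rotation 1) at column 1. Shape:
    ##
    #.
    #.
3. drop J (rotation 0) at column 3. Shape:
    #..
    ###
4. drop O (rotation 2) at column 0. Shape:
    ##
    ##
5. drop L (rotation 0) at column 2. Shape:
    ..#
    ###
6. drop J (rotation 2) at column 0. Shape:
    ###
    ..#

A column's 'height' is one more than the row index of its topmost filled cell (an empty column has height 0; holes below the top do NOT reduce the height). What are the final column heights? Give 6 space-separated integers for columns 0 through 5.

Answer: 7 7 7 5 6 3

Derivation:
Drop 1: T rot2 at col 2 lands with bottom-row=0; cleared 0 line(s) (total 0); column heights now [0 0 2 2 2 0], max=2
Drop 2: J rot1 at col 1 lands with bottom-row=0; cleared 0 line(s) (total 0); column heights now [0 3 3 2 2 0], max=3
Drop 3: J rot0 at col 3 lands with bottom-row=2; cleared 0 line(s) (total 0); column heights now [0 3 3 4 3 3], max=4
Drop 4: O rot2 at col 0 lands with bottom-row=3; cleared 0 line(s) (total 0); column heights now [5 5 3 4 3 3], max=5
Drop 5: L rot0 at col 2 lands with bottom-row=4; cleared 0 line(s) (total 0); column heights now [5 5 5 5 6 3], max=6
Drop 6: J rot2 at col 0 lands with bottom-row=5; cleared 0 line(s) (total 0); column heights now [7 7 7 5 6 3], max=7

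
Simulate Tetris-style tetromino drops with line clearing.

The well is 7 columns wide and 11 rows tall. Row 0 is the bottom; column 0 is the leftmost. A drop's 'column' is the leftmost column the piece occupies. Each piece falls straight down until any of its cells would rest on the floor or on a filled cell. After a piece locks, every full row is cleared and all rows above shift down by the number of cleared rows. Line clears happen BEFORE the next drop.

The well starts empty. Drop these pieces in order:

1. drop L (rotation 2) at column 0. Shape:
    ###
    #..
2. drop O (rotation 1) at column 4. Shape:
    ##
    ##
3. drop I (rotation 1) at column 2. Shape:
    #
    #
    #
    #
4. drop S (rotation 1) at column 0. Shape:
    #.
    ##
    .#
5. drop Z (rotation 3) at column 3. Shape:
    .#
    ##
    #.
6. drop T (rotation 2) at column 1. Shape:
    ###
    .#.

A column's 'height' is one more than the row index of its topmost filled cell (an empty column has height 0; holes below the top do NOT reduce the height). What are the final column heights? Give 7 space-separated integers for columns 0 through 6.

Answer: 5 8 8 8 4 2 0

Derivation:
Drop 1: L rot2 at col 0 lands with bottom-row=0; cleared 0 line(s) (total 0); column heights now [2 2 2 0 0 0 0], max=2
Drop 2: O rot1 at col 4 lands with bottom-row=0; cleared 0 line(s) (total 0); column heights now [2 2 2 0 2 2 0], max=2
Drop 3: I rot1 at col 2 lands with bottom-row=2; cleared 0 line(s) (total 0); column heights now [2 2 6 0 2 2 0], max=6
Drop 4: S rot1 at col 0 lands with bottom-row=2; cleared 0 line(s) (total 0); column heights now [5 4 6 0 2 2 0], max=6
Drop 5: Z rot3 at col 3 lands with bottom-row=1; cleared 0 line(s) (total 0); column heights now [5 4 6 3 4 2 0], max=6
Drop 6: T rot2 at col 1 lands with bottom-row=6; cleared 0 line(s) (total 0); column heights now [5 8 8 8 4 2 0], max=8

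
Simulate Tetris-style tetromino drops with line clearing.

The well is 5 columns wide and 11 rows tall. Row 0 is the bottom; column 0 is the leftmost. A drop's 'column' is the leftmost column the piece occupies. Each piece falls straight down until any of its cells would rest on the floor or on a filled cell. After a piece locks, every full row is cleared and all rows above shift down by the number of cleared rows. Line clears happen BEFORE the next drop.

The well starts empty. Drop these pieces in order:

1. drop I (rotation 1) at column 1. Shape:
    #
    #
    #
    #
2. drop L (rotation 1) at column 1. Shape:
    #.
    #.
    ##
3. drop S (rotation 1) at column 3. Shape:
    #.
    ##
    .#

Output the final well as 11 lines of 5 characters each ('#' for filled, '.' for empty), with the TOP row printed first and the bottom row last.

Answer: .....
.....
.....
.....
.#...
.#...
.##..
.#...
.#.#.
.#.##
.#..#

Derivation:
Drop 1: I rot1 at col 1 lands with bottom-row=0; cleared 0 line(s) (total 0); column heights now [0 4 0 0 0], max=4
Drop 2: L rot1 at col 1 lands with bottom-row=4; cleared 0 line(s) (total 0); column heights now [0 7 5 0 0], max=7
Drop 3: S rot1 at col 3 lands with bottom-row=0; cleared 0 line(s) (total 0); column heights now [0 7 5 3 2], max=7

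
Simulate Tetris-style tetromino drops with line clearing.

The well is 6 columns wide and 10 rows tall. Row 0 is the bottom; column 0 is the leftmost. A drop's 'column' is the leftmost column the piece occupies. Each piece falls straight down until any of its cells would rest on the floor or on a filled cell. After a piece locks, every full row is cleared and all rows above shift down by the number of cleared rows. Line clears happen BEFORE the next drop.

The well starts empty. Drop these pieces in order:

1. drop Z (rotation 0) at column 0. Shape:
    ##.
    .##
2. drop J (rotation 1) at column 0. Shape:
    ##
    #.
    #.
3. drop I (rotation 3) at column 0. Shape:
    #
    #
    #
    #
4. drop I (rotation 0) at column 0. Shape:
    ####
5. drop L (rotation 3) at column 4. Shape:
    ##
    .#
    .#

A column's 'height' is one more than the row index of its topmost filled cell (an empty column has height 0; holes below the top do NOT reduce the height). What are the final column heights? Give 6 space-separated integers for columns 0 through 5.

Answer: 10 10 10 10 3 3

Derivation:
Drop 1: Z rot0 at col 0 lands with bottom-row=0; cleared 0 line(s) (total 0); column heights now [2 2 1 0 0 0], max=2
Drop 2: J rot1 at col 0 lands with bottom-row=2; cleared 0 line(s) (total 0); column heights now [5 5 1 0 0 0], max=5
Drop 3: I rot3 at col 0 lands with bottom-row=5; cleared 0 line(s) (total 0); column heights now [9 5 1 0 0 0], max=9
Drop 4: I rot0 at col 0 lands with bottom-row=9; cleared 0 line(s) (total 0); column heights now [10 10 10 10 0 0], max=10
Drop 5: L rot3 at col 4 lands with bottom-row=0; cleared 0 line(s) (total 0); column heights now [10 10 10 10 3 3], max=10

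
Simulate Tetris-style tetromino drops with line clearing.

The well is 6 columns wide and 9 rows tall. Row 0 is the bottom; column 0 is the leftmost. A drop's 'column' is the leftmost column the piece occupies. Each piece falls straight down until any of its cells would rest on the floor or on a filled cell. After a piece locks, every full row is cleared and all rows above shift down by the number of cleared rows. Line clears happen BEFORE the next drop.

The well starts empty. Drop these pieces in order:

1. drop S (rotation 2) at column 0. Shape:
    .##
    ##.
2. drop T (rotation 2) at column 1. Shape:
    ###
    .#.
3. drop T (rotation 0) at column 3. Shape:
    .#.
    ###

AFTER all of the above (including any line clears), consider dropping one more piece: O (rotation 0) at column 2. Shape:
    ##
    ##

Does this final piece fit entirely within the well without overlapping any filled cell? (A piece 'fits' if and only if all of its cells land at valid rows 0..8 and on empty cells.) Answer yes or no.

Answer: yes

Derivation:
Drop 1: S rot2 at col 0 lands with bottom-row=0; cleared 0 line(s) (total 0); column heights now [1 2 2 0 0 0], max=2
Drop 2: T rot2 at col 1 lands with bottom-row=2; cleared 0 line(s) (total 0); column heights now [1 4 4 4 0 0], max=4
Drop 3: T rot0 at col 3 lands with bottom-row=4; cleared 0 line(s) (total 0); column heights now [1 4 4 5 6 5], max=6
Test piece O rot0 at col 2 (width 2): heights before test = [1 4 4 5 6 5]; fits = True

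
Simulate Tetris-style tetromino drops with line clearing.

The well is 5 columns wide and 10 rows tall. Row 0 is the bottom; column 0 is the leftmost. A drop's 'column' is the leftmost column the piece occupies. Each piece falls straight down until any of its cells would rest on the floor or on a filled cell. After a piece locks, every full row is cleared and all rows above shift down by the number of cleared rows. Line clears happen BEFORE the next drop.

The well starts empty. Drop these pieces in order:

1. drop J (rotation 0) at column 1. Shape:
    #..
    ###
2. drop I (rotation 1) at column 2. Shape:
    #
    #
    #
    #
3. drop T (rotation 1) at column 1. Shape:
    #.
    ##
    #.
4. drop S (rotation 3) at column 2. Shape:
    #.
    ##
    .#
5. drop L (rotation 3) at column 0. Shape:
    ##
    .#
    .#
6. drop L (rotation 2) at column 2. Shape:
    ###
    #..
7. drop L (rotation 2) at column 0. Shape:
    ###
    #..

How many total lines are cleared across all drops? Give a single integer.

Answer: 1

Derivation:
Drop 1: J rot0 at col 1 lands with bottom-row=0; cleared 0 line(s) (total 0); column heights now [0 2 1 1 0], max=2
Drop 2: I rot1 at col 2 lands with bottom-row=1; cleared 0 line(s) (total 0); column heights now [0 2 5 1 0], max=5
Drop 3: T rot1 at col 1 lands with bottom-row=4; cleared 0 line(s) (total 0); column heights now [0 7 6 1 0], max=7
Drop 4: S rot3 at col 2 lands with bottom-row=5; cleared 0 line(s) (total 0); column heights now [0 7 8 7 0], max=8
Drop 5: L rot3 at col 0 lands with bottom-row=7; cleared 0 line(s) (total 0); column heights now [10 10 8 7 0], max=10
Drop 6: L rot2 at col 2 lands with bottom-row=8; cleared 1 line(s) (total 1); column heights now [0 9 9 7 0], max=9
Drop 7: L rot2 at col 0 lands with bottom-row=8; cleared 0 line(s) (total 1); column heights now [10 10 10 7 0], max=10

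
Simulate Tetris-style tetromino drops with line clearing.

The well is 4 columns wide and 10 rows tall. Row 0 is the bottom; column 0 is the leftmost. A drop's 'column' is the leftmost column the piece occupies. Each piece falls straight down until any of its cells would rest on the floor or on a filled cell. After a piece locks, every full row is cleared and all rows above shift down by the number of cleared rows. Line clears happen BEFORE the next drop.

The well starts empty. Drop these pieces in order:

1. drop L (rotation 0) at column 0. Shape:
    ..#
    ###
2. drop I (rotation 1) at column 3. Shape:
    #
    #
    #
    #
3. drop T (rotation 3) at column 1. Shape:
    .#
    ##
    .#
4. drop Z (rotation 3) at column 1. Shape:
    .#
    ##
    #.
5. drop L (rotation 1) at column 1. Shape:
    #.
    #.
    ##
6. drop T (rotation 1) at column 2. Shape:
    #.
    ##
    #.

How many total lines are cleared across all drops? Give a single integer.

Answer: 1

Derivation:
Drop 1: L rot0 at col 0 lands with bottom-row=0; cleared 0 line(s) (total 0); column heights now [1 1 2 0], max=2
Drop 2: I rot1 at col 3 lands with bottom-row=0; cleared 1 line(s) (total 1); column heights now [0 0 1 3], max=3
Drop 3: T rot3 at col 1 lands with bottom-row=1; cleared 0 line(s) (total 1); column heights now [0 3 4 3], max=4
Drop 4: Z rot3 at col 1 lands with bottom-row=3; cleared 0 line(s) (total 1); column heights now [0 5 6 3], max=6
Drop 5: L rot1 at col 1 lands with bottom-row=6; cleared 0 line(s) (total 1); column heights now [0 9 7 3], max=9
Drop 6: T rot1 at col 2 lands with bottom-row=7; cleared 0 line(s) (total 1); column heights now [0 9 10 9], max=10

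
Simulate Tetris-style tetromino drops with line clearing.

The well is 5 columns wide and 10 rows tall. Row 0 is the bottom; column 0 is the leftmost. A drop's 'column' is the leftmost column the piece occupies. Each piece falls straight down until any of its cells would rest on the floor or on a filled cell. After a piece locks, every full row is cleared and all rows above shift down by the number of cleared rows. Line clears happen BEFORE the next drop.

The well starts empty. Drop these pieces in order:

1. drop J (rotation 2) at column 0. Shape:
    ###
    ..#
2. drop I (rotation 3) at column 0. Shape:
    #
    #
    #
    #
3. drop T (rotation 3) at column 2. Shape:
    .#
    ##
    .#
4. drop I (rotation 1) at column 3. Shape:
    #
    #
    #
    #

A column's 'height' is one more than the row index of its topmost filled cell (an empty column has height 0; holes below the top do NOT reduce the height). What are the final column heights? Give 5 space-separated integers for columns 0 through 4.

Drop 1: J rot2 at col 0 lands with bottom-row=0; cleared 0 line(s) (total 0); column heights now [2 2 2 0 0], max=2
Drop 2: I rot3 at col 0 lands with bottom-row=2; cleared 0 line(s) (total 0); column heights now [6 2 2 0 0], max=6
Drop 3: T rot3 at col 2 lands with bottom-row=1; cleared 0 line(s) (total 0); column heights now [6 2 3 4 0], max=6
Drop 4: I rot1 at col 3 lands with bottom-row=4; cleared 0 line(s) (total 0); column heights now [6 2 3 8 0], max=8

Answer: 6 2 3 8 0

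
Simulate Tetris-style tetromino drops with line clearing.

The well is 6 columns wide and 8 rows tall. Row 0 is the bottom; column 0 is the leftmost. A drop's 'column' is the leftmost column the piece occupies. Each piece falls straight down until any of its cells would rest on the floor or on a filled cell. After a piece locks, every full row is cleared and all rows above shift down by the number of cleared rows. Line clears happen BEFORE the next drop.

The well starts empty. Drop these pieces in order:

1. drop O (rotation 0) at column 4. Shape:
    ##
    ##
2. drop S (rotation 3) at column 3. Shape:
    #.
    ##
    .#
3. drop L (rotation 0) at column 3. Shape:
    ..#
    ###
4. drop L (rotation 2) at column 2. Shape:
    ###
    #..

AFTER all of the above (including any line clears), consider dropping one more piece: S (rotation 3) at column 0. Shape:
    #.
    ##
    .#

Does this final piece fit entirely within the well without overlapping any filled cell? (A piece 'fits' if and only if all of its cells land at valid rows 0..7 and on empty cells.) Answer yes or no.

Drop 1: O rot0 at col 4 lands with bottom-row=0; cleared 0 line(s) (total 0); column heights now [0 0 0 0 2 2], max=2
Drop 2: S rot3 at col 3 lands with bottom-row=2; cleared 0 line(s) (total 0); column heights now [0 0 0 5 4 2], max=5
Drop 3: L rot0 at col 3 lands with bottom-row=5; cleared 0 line(s) (total 0); column heights now [0 0 0 6 6 7], max=7
Drop 4: L rot2 at col 2 lands with bottom-row=5; cleared 0 line(s) (total 0); column heights now [0 0 7 7 7 7], max=7
Test piece S rot3 at col 0 (width 2): heights before test = [0 0 7 7 7 7]; fits = True

Answer: yes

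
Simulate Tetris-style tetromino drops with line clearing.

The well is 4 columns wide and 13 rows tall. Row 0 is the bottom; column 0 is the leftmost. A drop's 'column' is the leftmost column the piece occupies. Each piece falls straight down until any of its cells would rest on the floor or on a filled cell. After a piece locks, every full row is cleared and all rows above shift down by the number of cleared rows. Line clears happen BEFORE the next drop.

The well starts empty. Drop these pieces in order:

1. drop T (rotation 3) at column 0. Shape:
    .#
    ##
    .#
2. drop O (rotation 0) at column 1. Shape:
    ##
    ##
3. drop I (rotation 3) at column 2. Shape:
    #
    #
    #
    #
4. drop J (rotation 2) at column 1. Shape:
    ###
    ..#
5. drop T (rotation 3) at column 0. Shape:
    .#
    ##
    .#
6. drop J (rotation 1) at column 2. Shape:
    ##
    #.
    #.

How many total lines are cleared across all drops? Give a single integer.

Answer: 0

Derivation:
Drop 1: T rot3 at col 0 lands with bottom-row=0; cleared 0 line(s) (total 0); column heights now [2 3 0 0], max=3
Drop 2: O rot0 at col 1 lands with bottom-row=3; cleared 0 line(s) (total 0); column heights now [2 5 5 0], max=5
Drop 3: I rot3 at col 2 lands with bottom-row=5; cleared 0 line(s) (total 0); column heights now [2 5 9 0], max=9
Drop 4: J rot2 at col 1 lands with bottom-row=8; cleared 0 line(s) (total 0); column heights now [2 10 10 10], max=10
Drop 5: T rot3 at col 0 lands with bottom-row=10; cleared 0 line(s) (total 0); column heights now [12 13 10 10], max=13
Drop 6: J rot1 at col 2 lands with bottom-row=10; cleared 0 line(s) (total 0); column heights now [12 13 13 13], max=13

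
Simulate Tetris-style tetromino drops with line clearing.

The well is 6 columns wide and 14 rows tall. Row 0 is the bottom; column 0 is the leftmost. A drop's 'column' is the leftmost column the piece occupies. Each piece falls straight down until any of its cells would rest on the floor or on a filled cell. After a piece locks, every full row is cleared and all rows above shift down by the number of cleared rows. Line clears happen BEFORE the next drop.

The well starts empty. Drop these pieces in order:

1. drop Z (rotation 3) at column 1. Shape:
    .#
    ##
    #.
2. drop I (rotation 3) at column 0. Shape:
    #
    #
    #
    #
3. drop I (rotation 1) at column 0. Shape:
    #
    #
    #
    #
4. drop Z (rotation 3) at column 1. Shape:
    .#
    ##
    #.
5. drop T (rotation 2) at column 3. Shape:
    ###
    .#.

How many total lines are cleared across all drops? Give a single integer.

Drop 1: Z rot3 at col 1 lands with bottom-row=0; cleared 0 line(s) (total 0); column heights now [0 2 3 0 0 0], max=3
Drop 2: I rot3 at col 0 lands with bottom-row=0; cleared 0 line(s) (total 0); column heights now [4 2 3 0 0 0], max=4
Drop 3: I rot1 at col 0 lands with bottom-row=4; cleared 0 line(s) (total 0); column heights now [8 2 3 0 0 0], max=8
Drop 4: Z rot3 at col 1 lands with bottom-row=2; cleared 0 line(s) (total 0); column heights now [8 4 5 0 0 0], max=8
Drop 5: T rot2 at col 3 lands with bottom-row=0; cleared 1 line(s) (total 1); column heights now [7 3 4 0 1 0], max=7

Answer: 1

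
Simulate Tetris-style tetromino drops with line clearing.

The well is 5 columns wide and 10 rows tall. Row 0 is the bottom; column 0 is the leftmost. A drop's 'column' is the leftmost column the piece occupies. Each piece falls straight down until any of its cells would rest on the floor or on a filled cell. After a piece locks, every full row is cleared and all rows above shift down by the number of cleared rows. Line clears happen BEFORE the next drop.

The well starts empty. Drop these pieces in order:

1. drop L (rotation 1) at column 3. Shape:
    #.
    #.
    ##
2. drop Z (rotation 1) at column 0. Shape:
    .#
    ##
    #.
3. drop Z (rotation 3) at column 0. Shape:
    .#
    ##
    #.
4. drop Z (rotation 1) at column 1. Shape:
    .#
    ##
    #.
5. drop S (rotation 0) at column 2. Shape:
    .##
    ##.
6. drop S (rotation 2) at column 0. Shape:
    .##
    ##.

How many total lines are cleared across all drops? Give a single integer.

Answer: 0

Derivation:
Drop 1: L rot1 at col 3 lands with bottom-row=0; cleared 0 line(s) (total 0); column heights now [0 0 0 3 1], max=3
Drop 2: Z rot1 at col 0 lands with bottom-row=0; cleared 0 line(s) (total 0); column heights now [2 3 0 3 1], max=3
Drop 3: Z rot3 at col 0 lands with bottom-row=2; cleared 0 line(s) (total 0); column heights now [4 5 0 3 1], max=5
Drop 4: Z rot1 at col 1 lands with bottom-row=5; cleared 0 line(s) (total 0); column heights now [4 7 8 3 1], max=8
Drop 5: S rot0 at col 2 lands with bottom-row=8; cleared 0 line(s) (total 0); column heights now [4 7 9 10 10], max=10
Drop 6: S rot2 at col 0 lands with bottom-row=8; cleared 0 line(s) (total 0); column heights now [9 10 10 10 10], max=10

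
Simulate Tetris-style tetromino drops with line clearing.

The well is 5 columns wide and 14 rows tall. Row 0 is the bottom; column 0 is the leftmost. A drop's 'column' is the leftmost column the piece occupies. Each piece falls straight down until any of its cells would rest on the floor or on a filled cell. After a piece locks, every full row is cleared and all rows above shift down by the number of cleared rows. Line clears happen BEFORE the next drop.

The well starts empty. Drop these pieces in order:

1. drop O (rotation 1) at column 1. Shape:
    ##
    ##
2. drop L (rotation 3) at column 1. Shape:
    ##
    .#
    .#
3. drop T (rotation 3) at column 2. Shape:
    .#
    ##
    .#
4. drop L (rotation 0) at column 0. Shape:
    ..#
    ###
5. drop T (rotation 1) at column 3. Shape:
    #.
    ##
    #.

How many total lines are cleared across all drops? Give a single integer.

Drop 1: O rot1 at col 1 lands with bottom-row=0; cleared 0 line(s) (total 0); column heights now [0 2 2 0 0], max=2
Drop 2: L rot3 at col 1 lands with bottom-row=2; cleared 0 line(s) (total 0); column heights now [0 5 5 0 0], max=5
Drop 3: T rot3 at col 2 lands with bottom-row=4; cleared 0 line(s) (total 0); column heights now [0 5 6 7 0], max=7
Drop 4: L rot0 at col 0 lands with bottom-row=6; cleared 0 line(s) (total 0); column heights now [7 7 8 7 0], max=8
Drop 5: T rot1 at col 3 lands with bottom-row=7; cleared 0 line(s) (total 0); column heights now [7 7 8 10 9], max=10

Answer: 0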